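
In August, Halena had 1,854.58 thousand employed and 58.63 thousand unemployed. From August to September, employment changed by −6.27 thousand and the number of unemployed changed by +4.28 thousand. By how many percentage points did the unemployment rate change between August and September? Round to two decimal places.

August: labor force = 1,854.58 + 58.63 = 1,913.21; u = 58.63/1,913.21 = 3.06%.
September: labor force = 1,848.31 + 62.91 = 1,911.22; u = 62.91/1,911.22 = 3.29%.
Change = 3.29% − 3.06% = +0.23 pp.

The unemployment rate changed by +0.23 percentage points.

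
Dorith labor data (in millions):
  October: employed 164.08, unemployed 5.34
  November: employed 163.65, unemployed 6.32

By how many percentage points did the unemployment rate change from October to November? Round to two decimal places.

October: labor force = 164.08 + 5.34 = 169.42; u = 5.34/169.42 = 3.15%.
November: labor force = 163.65 + 6.32 = 169.97; u = 6.32/169.97 = 3.72%.
Change = 3.72% − 3.15% = +0.57 pp.

The unemployment rate changed by +0.57 percentage points.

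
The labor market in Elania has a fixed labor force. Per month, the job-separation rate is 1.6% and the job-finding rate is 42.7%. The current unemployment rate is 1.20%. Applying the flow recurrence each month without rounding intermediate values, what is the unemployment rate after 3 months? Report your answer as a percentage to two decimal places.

With a fixed labor force, u_{t+1} = u_t + s·(1−u_t) − f·u_t = u_t·(1−s−f) + s.
Here 1−s−f = 0.557 and s = 0.016.
u_1 = 0.012000 × 0.557 + 0.016 = 0.022684.
u_2 = 0.022684 × 0.557 + 0.016 = 0.028635.
u_3 = 0.028635 × 0.557 + 0.016 = 0.031950.

Unemployment rate after three months ≈ 3.19%.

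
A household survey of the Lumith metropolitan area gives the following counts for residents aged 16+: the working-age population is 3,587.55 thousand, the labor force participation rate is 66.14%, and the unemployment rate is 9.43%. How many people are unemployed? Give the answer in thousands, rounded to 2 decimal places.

Labor force = 0.6614 × 3,587.55 = 2,372.81 thousand.
Unemployed = 0.0943 × 2,372.81 ≈ 223.76 thousand.

About 223.76 thousand are unemployed.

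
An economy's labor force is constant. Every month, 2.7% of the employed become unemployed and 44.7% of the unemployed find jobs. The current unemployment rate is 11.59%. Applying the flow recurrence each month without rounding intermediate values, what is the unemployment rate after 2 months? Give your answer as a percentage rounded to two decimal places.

Unemployment rate after two months ≈ 7.33%.

With a fixed labor force, u_{t+1} = u_t + s·(1−u_t) − f·u_t = u_t·(1−s−f) + s.
Here 1−s−f = 0.526 and s = 0.027.
u_1 = 0.115900 × 0.526 + 0.027 = 0.087963.
u_2 = 0.087963 × 0.526 + 0.027 = 0.073269.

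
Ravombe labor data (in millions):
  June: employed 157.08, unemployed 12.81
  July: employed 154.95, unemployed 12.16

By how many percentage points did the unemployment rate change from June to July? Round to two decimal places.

The unemployment rate changed by −0.26 percentage points.

June: labor force = 157.08 + 12.81 = 169.89; u = 12.81/169.89 = 7.54%.
July: labor force = 154.95 + 12.16 = 167.11; u = 12.16/167.11 = 7.28%.
Change = 7.28% − 7.54% = −0.26 pp.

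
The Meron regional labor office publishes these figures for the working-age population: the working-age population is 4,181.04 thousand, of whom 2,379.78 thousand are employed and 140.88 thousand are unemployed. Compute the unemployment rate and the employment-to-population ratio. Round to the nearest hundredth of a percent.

Unemployment rate ≈ 5.59%; employment-population ratio ≈ 56.92%.

Labor force = employed + unemployed = 2,379.78 + 140.88 = 2,520.66 thousand.
Unemployment rate = 140.88 / 2,520.66 = 5.59%.
Employment-population ratio = 2,379.78 / 4,181.04 = 56.92%.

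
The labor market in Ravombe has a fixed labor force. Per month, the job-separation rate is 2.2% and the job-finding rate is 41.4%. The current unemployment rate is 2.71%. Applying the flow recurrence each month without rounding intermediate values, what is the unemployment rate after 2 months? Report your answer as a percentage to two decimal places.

With a fixed labor force, u_{t+1} = u_t + s·(1−u_t) − f·u_t = u_t·(1−s−f) + s.
Here 1−s−f = 0.564 and s = 0.022.
u_1 = 0.027100 × 0.564 + 0.022 = 0.037284.
u_2 = 0.037284 × 0.564 + 0.022 = 0.043028.

Unemployment rate after two months ≈ 4.30%.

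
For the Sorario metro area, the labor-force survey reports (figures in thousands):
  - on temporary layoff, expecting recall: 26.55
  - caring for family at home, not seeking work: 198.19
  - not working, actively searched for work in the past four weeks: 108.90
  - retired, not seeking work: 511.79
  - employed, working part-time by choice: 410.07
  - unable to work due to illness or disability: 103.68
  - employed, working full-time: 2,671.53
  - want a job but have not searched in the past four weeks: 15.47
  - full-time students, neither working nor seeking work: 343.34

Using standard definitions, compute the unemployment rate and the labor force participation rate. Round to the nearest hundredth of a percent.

Employed = 410.07 + 2,671.53 = 3,081.60 thousand.
Unemployed = 26.55 + 108.90 = 135.45 thousand (jobless and actively searching, or on temporary layoff).
Labor force = 3,081.60 + 135.45 = 3,217.05 thousand.
Not in labor force = 198.19 + 511.79 + 103.68 + 15.47 + 343.34 = 1,172.47 thousand (those not working and not actively searching are outside the labor force — including those who want a job but have given up searching).
Civilian working-age population = 3,217.05 + 1,172.47 = 4,389.52 thousand.
Unemployment rate = 135.45 / 3,217.05 = 4.21%.
Labor force participation rate = 3,217.05 / 4,389.52 = 73.29%.

Unemployment rate ≈ 4.21%; labor force participation rate ≈ 73.29%.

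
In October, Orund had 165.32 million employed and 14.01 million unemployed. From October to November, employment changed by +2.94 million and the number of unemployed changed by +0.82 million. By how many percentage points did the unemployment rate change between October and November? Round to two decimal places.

The unemployment rate changed by +0.29 percentage points.

October: labor force = 165.32 + 14.01 = 179.33; u = 14.01/179.33 = 7.81%.
November: labor force = 168.26 + 14.83 = 183.09; u = 14.83/183.09 = 8.10%.
Change = 8.10% − 7.81% = +0.29 pp.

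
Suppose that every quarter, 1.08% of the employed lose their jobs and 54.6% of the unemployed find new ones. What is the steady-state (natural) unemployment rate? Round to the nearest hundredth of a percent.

Steady-state unemployment rate ≈ 1.94%.

At steady state the flows balance: s·E = f·U, so U/(E+U) = s/(s+f).
u* = 1.08 / (1.08 + 54.6) = 1.08 / 55.68 = 1.94%.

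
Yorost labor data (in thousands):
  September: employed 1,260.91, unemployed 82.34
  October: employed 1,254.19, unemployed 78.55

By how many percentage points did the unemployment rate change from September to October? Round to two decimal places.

The unemployment rate changed by −0.24 percentage points.

September: labor force = 1,260.91 + 82.34 = 1,343.25; u = 82.34/1,343.25 = 6.13%.
October: labor force = 1,254.19 + 78.55 = 1,332.74; u = 78.55/1,332.74 = 5.89%.
Change = 5.89% − 6.13% = −0.24 pp.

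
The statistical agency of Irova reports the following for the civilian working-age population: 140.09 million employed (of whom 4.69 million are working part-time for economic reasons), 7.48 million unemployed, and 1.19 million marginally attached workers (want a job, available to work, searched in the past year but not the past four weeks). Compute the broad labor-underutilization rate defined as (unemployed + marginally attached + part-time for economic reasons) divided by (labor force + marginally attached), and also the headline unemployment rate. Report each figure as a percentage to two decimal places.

Broad underutilization rate ≈ 8.98%; headline unemployment rate ≈ 5.07%.

Labor force = 140.09 + 7.48 = 147.57 million.
Numerator = 7.48 + 1.19 + 4.69 = 13.36 million.
Denominator = 147.57 + 1.19 = 148.76 million.
Broad rate = 13.36 / 148.76 = 8.98%.
Headline unemployment rate = 7.48 / 147.57 = 5.07%.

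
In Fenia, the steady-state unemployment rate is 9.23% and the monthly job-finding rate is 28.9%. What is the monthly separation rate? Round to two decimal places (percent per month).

Separation rate ≈ 2.94% per month.

From u* = s/(s+f): s = u·f/(1−u).
s = 0.0923 × 28.9 / (1 − 0.0923) = 2.6675 / 0.9077 ≈ 2.94% per month.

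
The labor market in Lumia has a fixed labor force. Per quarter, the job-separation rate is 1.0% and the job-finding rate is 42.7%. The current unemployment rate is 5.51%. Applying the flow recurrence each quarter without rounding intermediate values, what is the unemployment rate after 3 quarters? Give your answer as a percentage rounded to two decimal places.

Unemployment rate after three quarters ≈ 2.86%.

With a fixed labor force, u_{t+1} = u_t + s·(1−u_t) − f·u_t = u_t·(1−s−f) + s.
Here 1−s−f = 0.563 and s = 0.010.
u_1 = 0.055100 × 0.563 + 0.010 = 0.041021.
u_2 = 0.041021 × 0.563 + 0.010 = 0.033095.
u_3 = 0.033095 × 0.563 + 0.010 = 0.028632.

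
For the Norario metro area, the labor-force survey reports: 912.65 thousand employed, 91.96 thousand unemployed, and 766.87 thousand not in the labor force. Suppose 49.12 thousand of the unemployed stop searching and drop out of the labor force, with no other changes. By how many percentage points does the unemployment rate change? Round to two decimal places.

The unemployment rate changes by −4.67 percentage points.

Initially, labor force = 912.65 + 91.96 = 1,004.61 thousand, so u = 91.96/1,004.61 = 9.15%.
After the change, unemployed and labor force both fall by 49.12 → E = 912.65, U = 42.84, labor force = 955.49 thousand.
New unemployment rate = 42.84 / 955.49 = 4.48%.
Change = 4.48% − 9.15% = −4.67 percentage points.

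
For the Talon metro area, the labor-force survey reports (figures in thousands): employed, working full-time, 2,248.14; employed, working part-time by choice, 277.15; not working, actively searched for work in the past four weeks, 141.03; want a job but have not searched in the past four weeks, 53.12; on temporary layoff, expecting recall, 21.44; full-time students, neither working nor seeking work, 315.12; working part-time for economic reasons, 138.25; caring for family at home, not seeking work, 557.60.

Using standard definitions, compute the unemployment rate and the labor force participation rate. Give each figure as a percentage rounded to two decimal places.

Unemployment rate ≈ 5.75%; labor force participation rate ≈ 75.32%.

Employed = 2,248.14 + 277.15 + 138.25 = 2,663.54 thousand (anyone who worked, including part-time for economic reasons, counts as employed).
Unemployed = 141.03 + 21.44 = 162.47 thousand (jobless and actively searching, or on temporary layoff).
Labor force = 2,663.54 + 162.47 = 2,826.01 thousand.
Not in labor force = 53.12 + 315.12 + 557.60 = 925.84 thousand (those not working and not actively searching are outside the labor force — including those who want a job but have given up searching).
Civilian working-age population = 2,826.01 + 925.84 = 3,751.85 thousand.
Unemployment rate = 162.47 / 2,826.01 = 5.75%.
Labor force participation rate = 2,826.01 / 3,751.85 = 75.32%.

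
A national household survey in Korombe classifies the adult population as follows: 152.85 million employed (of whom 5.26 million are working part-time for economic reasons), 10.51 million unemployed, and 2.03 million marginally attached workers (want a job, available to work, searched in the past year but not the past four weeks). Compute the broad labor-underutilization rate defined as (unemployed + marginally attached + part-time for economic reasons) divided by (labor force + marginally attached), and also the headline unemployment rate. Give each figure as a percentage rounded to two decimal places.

Labor force = 152.85 + 10.51 = 163.36 million.
Numerator = 10.51 + 2.03 + 5.26 = 17.80 million.
Denominator = 163.36 + 2.03 = 165.39 million.
Broad rate = 17.80 / 165.39 = 10.76%.
Headline unemployment rate = 10.51 / 163.36 = 6.43%.

Broad underutilization rate ≈ 10.76%; headline unemployment rate ≈ 6.43%.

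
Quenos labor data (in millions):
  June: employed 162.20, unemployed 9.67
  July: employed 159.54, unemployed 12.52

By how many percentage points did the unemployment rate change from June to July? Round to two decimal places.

The unemployment rate changed by +1.65 percentage points.

June: labor force = 162.20 + 9.67 = 171.87; u = 9.67/171.87 = 5.63%.
July: labor force = 159.54 + 12.52 = 172.06; u = 12.52/172.06 = 7.28%.
Change = 7.28% − 5.63% = +1.65 pp.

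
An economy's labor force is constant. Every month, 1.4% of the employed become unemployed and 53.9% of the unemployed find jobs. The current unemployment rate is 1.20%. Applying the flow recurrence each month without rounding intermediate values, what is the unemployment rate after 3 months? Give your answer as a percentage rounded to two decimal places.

With a fixed labor force, u_{t+1} = u_t + s·(1−u_t) − f·u_t = u_t·(1−s−f) + s.
Here 1−s−f = 0.447 and s = 0.014.
u_1 = 0.012000 × 0.447 + 0.014 = 0.019364.
u_2 = 0.019364 × 0.447 + 0.014 = 0.022656.
u_3 = 0.022656 × 0.447 + 0.014 = 0.024127.

Unemployment rate after three months ≈ 2.41%.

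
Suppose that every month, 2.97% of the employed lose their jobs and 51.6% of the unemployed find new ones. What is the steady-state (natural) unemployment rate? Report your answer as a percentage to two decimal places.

Steady-state unemployment rate ≈ 5.44%.

At steady state the flows balance: s·E = f·U, so U/(E+U) = s/(s+f).
u* = 2.97 / (2.97 + 51.6) = 2.97 / 54.57 = 5.44%.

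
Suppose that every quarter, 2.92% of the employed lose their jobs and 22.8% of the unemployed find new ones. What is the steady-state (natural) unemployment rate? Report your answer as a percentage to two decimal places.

Steady-state unemployment rate ≈ 11.35%.

At steady state the flows balance: s·E = f·U, so U/(E+U) = s/(s+f).
u* = 2.92 / (2.92 + 22.8) = 2.92 / 25.72 = 11.35%.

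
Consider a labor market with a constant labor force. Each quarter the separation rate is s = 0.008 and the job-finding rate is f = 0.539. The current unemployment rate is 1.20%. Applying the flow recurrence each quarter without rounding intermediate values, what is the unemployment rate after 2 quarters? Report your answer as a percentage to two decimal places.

With a fixed labor force, u_{t+1} = u_t + s·(1−u_t) − f·u_t = u_t·(1−s−f) + s.
Here 1−s−f = 0.453 and s = 0.008.
u_1 = 0.012000 × 0.453 + 0.008 = 0.013436.
u_2 = 0.013436 × 0.453 + 0.008 = 0.014087.

Unemployment rate after two quarters ≈ 1.41%.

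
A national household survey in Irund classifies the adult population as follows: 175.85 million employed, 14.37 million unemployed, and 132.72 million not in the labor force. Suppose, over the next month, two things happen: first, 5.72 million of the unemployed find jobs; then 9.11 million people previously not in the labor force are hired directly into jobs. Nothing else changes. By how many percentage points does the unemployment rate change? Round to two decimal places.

Initially, labor force = 175.85 + 14.37 = 190.22 million, so u = 14.37/190.22 = 7.55%.
After the first change, unemployed falls and employed rises by 5.72; labor force unchanged → E = 181.57, U = 8.65, labor force = 190.22 million.
After the second change, employed and labor force both rise by 9.11; unemployed unchanged → E = 190.68, U = 8.65, labor force = 199.33 million.
New unemployment rate = 8.65 / 199.33 = 4.34%.
Change = 4.34% − 7.55% = −3.21 percentage points.

The unemployment rate changes by −3.21 percentage points.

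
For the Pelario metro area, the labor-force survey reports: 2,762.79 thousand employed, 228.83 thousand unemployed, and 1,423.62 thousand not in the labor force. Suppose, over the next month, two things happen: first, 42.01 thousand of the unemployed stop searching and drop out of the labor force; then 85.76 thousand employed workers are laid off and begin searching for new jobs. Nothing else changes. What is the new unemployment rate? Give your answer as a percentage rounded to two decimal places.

Initially, labor force = 2,762.79 + 228.83 = 2,991.62 thousand, so u = 228.83/2,991.62 = 7.65%.
After the first change, unemployed and labor force both fall by 42.01 → E = 2,762.79, U = 186.82, labor force = 2,949.61 thousand.
After the second change, employed falls and unemployed rises by 85.76; labor force unchanged → E = 2,677.03, U = 272.58, labor force = 2,949.61 thousand.
New unemployment rate = 272.58 / 2,949.61 = 9.24%.

New unemployment rate ≈ 9.24%.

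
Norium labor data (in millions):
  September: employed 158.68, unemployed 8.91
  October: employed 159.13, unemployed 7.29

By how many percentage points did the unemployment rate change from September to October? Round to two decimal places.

September: labor force = 158.68 + 8.91 = 167.59; u = 8.91/167.59 = 5.32%.
October: labor force = 159.13 + 7.29 = 166.42; u = 7.29/166.42 = 4.38%.
Change = 4.38% − 5.32% = −0.94 pp.

The unemployment rate changed by −0.94 percentage points.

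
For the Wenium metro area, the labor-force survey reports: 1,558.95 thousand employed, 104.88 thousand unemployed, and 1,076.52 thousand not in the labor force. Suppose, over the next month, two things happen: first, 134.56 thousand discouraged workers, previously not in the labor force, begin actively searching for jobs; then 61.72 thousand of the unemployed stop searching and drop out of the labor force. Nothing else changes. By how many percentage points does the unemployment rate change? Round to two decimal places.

Initially, labor force = 1,558.95 + 104.88 = 1,663.83 thousand, so u = 104.88/1,663.83 = 6.30%.
After the first change, unemployed and labor force both rise by 134.56 → E = 1,558.95, U = 239.44, labor force = 1,798.39 thousand.
After the second change, unemployed and labor force both fall by 61.72 → E = 1,558.95, U = 177.72, labor force = 1,736.67 thousand.
New unemployment rate = 177.72 / 1,736.67 = 10.23%.
Change = 10.23% − 6.30% = +3.93 percentage points.

The unemployment rate changes by +3.93 percentage points.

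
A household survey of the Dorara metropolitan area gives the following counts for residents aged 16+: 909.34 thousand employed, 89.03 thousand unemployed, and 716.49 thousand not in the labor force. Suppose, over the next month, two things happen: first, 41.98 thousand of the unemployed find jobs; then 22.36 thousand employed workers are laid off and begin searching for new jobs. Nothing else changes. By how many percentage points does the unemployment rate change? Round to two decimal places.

Initially, labor force = 909.34 + 89.03 = 998.37 thousand, so u = 89.03/998.37 = 8.92%.
After the first change, unemployed falls and employed rises by 41.98; labor force unchanged → E = 951.32, U = 47.05, labor force = 998.37 thousand.
After the second change, employed falls and unemployed rises by 22.36; labor force unchanged → E = 928.96, U = 69.41, labor force = 998.37 thousand.
New unemployment rate = 69.41 / 998.37 = 6.95%.
Change = 6.95% − 8.92% = −1.97 percentage points.

The unemployment rate changes by −1.97 percentage points.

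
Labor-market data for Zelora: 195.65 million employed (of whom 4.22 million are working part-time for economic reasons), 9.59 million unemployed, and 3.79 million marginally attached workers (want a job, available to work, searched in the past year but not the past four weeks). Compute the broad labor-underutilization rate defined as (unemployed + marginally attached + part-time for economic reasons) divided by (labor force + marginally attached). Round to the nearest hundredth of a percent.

Labor force = 195.65 + 9.59 = 205.24 million.
Numerator = 9.59 + 3.79 + 4.22 = 17.60 million.
Denominator = 205.24 + 3.79 = 209.03 million.
Broad rate = 17.60 / 209.03 = 8.42%.

Broad underutilization rate ≈ 8.42%.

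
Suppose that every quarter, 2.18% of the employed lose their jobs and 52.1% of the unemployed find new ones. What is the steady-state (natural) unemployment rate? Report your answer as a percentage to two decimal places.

At steady state the flows balance: s·E = f·U, so U/(E+U) = s/(s+f).
u* = 2.18 / (2.18 + 52.1) = 2.18 / 54.28 = 4.02%.

Steady-state unemployment rate ≈ 4.02%.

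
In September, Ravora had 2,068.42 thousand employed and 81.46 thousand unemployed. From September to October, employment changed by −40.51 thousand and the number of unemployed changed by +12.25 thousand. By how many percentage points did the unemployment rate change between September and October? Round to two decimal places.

The unemployment rate changed by +0.63 percentage points.

September: labor force = 2,068.42 + 81.46 = 2,149.88; u = 81.46/2,149.88 = 3.79%.
October: labor force = 2,027.91 + 93.71 = 2,121.62; u = 93.71/2,121.62 = 4.42%.
Change = 4.42% − 3.79% = +0.63 pp.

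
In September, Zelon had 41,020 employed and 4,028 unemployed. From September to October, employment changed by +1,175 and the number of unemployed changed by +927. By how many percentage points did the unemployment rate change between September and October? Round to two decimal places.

September: labor force = 41,020 + 4,028 = 45,048; u = 4,028/45,048 = 8.94%.
October: labor force = 42,195 + 4,955 = 47,150; u = 4,955/47,150 = 10.51%.
Change = 10.51% − 8.94% = +1.57 pp.

The unemployment rate changed by +1.57 percentage points.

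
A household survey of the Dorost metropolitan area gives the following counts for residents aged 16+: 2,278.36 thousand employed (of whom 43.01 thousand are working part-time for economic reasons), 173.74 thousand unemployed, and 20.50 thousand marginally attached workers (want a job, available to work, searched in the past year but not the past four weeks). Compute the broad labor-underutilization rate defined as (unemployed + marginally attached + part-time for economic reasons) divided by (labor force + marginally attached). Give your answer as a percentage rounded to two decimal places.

Broad underutilization rate ≈ 9.60%.

Labor force = 2,278.36 + 173.74 = 2,452.10 thousand.
Numerator = 173.74 + 20.50 + 43.01 = 237.25 thousand.
Denominator = 2,452.10 + 20.50 = 2,472.60 thousand.
Broad rate = 237.25 / 2,472.60 = 9.60%.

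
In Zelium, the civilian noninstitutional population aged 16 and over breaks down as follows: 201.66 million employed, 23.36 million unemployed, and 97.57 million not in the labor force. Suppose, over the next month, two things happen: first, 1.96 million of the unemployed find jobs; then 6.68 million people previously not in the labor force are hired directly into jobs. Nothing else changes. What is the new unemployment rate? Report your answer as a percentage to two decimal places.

Initially, labor force = 201.66 + 23.36 = 225.02 million, so u = 23.36/225.02 = 10.38%.
After the first change, unemployed falls and employed rises by 1.96; labor force unchanged → E = 203.62, U = 21.40, labor force = 225.02 million.
After the second change, employed and labor force both rise by 6.68; unemployed unchanged → E = 210.30, U = 21.40, labor force = 231.70 million.
New unemployment rate = 21.40 / 231.70 = 9.24%.

New unemployment rate ≈ 9.24%.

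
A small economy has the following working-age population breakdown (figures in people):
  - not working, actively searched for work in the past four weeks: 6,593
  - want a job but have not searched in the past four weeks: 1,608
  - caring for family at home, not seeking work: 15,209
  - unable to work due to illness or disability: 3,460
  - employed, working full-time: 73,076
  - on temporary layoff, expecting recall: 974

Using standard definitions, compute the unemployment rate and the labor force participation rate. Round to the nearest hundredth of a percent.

Unemployment rate ≈ 9.38%; labor force participation rate ≈ 79.91%.

Employed = 73,076.
Unemployed = 6,593 + 974 = 7,567 (jobless and actively searching, or on temporary layoff).
Labor force = 73,076 + 7,567 = 80,643.
Not in labor force = 1,608 + 15,209 + 3,460 = 20,277 (those not working and not actively searching are outside the labor force — including those who want a job but have given up searching).
Civilian working-age population = 80,643 + 20,277 = 100,920.
Unemployment rate = 7,567 / 80,643 = 9.38%.
Labor force participation rate = 80,643 / 100,920 = 79.91%.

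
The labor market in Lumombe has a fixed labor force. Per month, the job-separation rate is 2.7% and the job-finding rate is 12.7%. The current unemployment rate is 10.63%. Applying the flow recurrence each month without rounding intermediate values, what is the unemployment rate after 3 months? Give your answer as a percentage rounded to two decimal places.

Unemployment rate after three months ≈ 13.35%.

With a fixed labor force, u_{t+1} = u_t + s·(1−u_t) − f·u_t = u_t·(1−s−f) + s.
Here 1−s−f = 0.846 and s = 0.027.
u_1 = 0.106300 × 0.846 + 0.027 = 0.116930.
u_2 = 0.116930 × 0.846 + 0.027 = 0.125923.
u_3 = 0.125923 × 0.846 + 0.027 = 0.133531.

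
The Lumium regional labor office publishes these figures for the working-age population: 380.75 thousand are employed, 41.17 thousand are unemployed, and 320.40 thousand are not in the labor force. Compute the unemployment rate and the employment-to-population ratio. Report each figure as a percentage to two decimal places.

Unemployment rate ≈ 9.76%; employment-population ratio ≈ 51.29%.

Labor force = employed + unemployed = 380.75 + 41.17 = 421.92 thousand.
Working-age population = 421.92 + 320.40 = 742.32 thousand.
Unemployment rate = 41.17 / 421.92 = 9.76%.
Employment-population ratio = 380.75 / 742.32 = 51.29%.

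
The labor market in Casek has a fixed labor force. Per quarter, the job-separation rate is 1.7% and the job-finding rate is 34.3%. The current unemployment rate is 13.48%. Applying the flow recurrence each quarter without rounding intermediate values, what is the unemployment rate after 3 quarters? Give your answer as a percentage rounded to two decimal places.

Unemployment rate after three quarters ≈ 7.02%.

With a fixed labor force, u_{t+1} = u_t + s·(1−u_t) − f·u_t = u_t·(1−s−f) + s.
Here 1−s−f = 0.640 and s = 0.017.
u_1 = 0.134800 × 0.640 + 0.017 = 0.103272.
u_2 = 0.103272 × 0.640 + 0.017 = 0.083094.
u_3 = 0.083094 × 0.640 + 0.017 = 0.070180.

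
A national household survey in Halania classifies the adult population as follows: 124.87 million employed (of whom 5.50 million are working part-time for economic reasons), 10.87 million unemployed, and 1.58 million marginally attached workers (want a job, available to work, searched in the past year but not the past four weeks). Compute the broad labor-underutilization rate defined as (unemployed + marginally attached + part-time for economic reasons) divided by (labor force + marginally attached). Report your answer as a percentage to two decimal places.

Labor force = 124.87 + 10.87 = 135.74 million.
Numerator = 10.87 + 1.58 + 5.50 = 17.95 million.
Denominator = 135.74 + 1.58 = 137.32 million.
Broad rate = 17.95 / 137.32 = 13.07%.

Broad underutilization rate ≈ 13.07%.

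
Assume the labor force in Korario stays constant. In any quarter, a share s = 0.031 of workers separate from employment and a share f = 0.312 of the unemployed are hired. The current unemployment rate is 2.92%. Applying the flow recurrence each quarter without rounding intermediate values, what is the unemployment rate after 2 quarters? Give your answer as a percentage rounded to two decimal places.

Unemployment rate after two quarters ≈ 6.40%.

With a fixed labor force, u_{t+1} = u_t + s·(1−u_t) − f·u_t = u_t·(1−s−f) + s.
Here 1−s−f = 0.657 and s = 0.031.
u_1 = 0.029200 × 0.657 + 0.031 = 0.050184.
u_2 = 0.050184 × 0.657 + 0.031 = 0.063971.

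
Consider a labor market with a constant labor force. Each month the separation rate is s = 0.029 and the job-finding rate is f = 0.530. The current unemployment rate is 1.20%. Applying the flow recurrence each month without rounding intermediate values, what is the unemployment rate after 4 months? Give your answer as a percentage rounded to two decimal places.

With a fixed labor force, u_{t+1} = u_t + s·(1−u_t) − f·u_t = u_t·(1−s−f) + s.
Here 1−s−f = 0.441 and s = 0.029.
u_1 = 0.012000 × 0.441 + 0.029 = 0.034292.
u_2 = 0.034292 × 0.441 + 0.029 = 0.044123.
u_3 = 0.044123 × 0.441 + 0.029 = 0.048458.
u_4 = 0.048458 × 0.441 + 0.029 = 0.050370.

Unemployment rate after four months ≈ 5.04%.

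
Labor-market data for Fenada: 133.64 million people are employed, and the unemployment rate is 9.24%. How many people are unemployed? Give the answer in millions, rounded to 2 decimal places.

Let U be the number unemployed. The labor force is E + U, and U/(E+U) = 0.0924.
So U = 0.0924 × 133.64 / (1 − 0.0924) = 12.3483 / 0.9076 ≈ 13.61 million.

About 13.61 million are unemployed.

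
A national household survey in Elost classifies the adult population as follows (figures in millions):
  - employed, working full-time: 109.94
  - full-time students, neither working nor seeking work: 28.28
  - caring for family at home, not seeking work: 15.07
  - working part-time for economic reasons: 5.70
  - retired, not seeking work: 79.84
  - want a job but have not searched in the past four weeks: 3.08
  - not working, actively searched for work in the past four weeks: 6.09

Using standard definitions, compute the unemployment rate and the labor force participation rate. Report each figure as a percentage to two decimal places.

Employed = 109.94 + 5.70 = 115.64 million (anyone who worked, including part-time for economic reasons, counts as employed).
Unemployed = 6.09 million.
Labor force = 115.64 + 6.09 = 121.73 million.
Not in labor force = 28.28 + 15.07 + 79.84 + 3.08 = 126.27 million (those not working and not actively searching are outside the labor force — including those who want a job but have given up searching).
Civilian working-age population = 121.73 + 126.27 = 248.00 million.
Unemployment rate = 6.09 / 121.73 = 5.00%.
Labor force participation rate = 121.73 / 248.00 = 49.08%.

Unemployment rate ≈ 5.00%; labor force participation rate ≈ 49.08%.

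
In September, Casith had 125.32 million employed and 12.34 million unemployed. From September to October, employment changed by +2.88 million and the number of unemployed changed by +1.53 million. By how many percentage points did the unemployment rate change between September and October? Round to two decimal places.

September: labor force = 125.32 + 12.34 = 137.66; u = 12.34/137.66 = 8.96%.
October: labor force = 128.20 + 13.87 = 142.07; u = 13.87/142.07 = 9.76%.
Change = 9.76% − 8.96% = +0.80 pp.

The unemployment rate changed by +0.80 percentage points.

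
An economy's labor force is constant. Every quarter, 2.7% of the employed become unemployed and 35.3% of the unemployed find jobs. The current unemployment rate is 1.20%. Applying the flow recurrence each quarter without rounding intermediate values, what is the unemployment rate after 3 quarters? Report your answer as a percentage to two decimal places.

Unemployment rate after three quarters ≈ 5.70%.

With a fixed labor force, u_{t+1} = u_t + s·(1−u_t) − f·u_t = u_t·(1−s−f) + s.
Here 1−s−f = 0.620 and s = 0.027.
u_1 = 0.012000 × 0.620 + 0.027 = 0.034440.
u_2 = 0.034440 × 0.620 + 0.027 = 0.048353.
u_3 = 0.048353 × 0.620 + 0.027 = 0.056979.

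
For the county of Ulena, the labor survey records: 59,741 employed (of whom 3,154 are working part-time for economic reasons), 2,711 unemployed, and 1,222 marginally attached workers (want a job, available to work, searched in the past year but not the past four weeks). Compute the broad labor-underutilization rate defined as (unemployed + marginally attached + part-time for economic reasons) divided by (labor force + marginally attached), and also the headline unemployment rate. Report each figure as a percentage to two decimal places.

Broad underutilization rate ≈ 11.13%; headline unemployment rate ≈ 4.34%.

Labor force = 59,741 + 2,711 = 62,452.
Numerator = 2,711 + 1,222 + 3,154 = 7,087.
Denominator = 62,452 + 1,222 = 63,674.
Broad rate = 7,087 / 63,674 = 11.13%.
Headline unemployment rate = 2,711 / 62,452 = 4.34%.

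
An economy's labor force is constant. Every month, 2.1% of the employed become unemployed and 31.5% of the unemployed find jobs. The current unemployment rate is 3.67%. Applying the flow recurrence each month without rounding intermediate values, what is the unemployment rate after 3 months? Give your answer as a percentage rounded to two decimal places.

With a fixed labor force, u_{t+1} = u_t + s·(1−u_t) − f·u_t = u_t·(1−s−f) + s.
Here 1−s−f = 0.664 and s = 0.021.
u_1 = 0.036700 × 0.664 + 0.021 = 0.045369.
u_2 = 0.045369 × 0.664 + 0.021 = 0.051125.
u_3 = 0.051125 × 0.664 + 0.021 = 0.054947.

Unemployment rate after three months ≈ 5.49%.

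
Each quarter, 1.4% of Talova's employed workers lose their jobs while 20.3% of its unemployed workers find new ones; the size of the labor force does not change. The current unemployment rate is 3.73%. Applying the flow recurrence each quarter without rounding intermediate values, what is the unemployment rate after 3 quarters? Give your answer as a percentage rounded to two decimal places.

Unemployment rate after three quarters ≈ 5.15%.

With a fixed labor force, u_{t+1} = u_t + s·(1−u_t) − f·u_t = u_t·(1−s−f) + s.
Here 1−s−f = 0.783 and s = 0.014.
u_1 = 0.037300 × 0.783 + 0.014 = 0.043206.
u_2 = 0.043206 × 0.783 + 0.014 = 0.047830.
u_3 = 0.047830 × 0.783 + 0.014 = 0.051451.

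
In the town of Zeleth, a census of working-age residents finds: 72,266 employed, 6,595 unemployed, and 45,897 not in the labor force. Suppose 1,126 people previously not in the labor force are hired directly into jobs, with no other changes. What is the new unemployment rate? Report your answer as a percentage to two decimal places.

Initially, labor force = 72,266 + 6,595 = 78,861, so u = 6,595/78,861 = 8.36%.
After the change, employed and labor force both rise by 1,126; unemployed unchanged → E = 73,392, U = 6,595, labor force = 79,987.
New unemployment rate = 6,595 / 79,987 = 8.25%.

New unemployment rate ≈ 8.25%.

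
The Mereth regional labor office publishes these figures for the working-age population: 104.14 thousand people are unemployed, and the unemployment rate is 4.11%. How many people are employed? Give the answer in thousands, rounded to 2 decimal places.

About 2,429.68 thousand are employed.

Labor force = U / u = 104.14 / 0.0411 ≈ 2,533.82 thousand.
Employed = labor force − unemployed = 2,533.82 − 104.14 = 2,429.68 thousand.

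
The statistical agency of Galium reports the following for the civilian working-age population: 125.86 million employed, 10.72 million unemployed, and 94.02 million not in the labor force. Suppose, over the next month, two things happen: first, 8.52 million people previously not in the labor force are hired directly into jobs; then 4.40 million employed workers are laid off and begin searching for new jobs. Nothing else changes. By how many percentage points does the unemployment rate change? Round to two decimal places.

The unemployment rate changes by +2.57 percentage points.

Initially, labor force = 125.86 + 10.72 = 136.58 million, so u = 10.72/136.58 = 7.85%.
After the first change, employed and labor force both rise by 8.52; unemployed unchanged → E = 134.38, U = 10.72, labor force = 145.10 million.
After the second change, employed falls and unemployed rises by 4.40; labor force unchanged → E = 129.98, U = 15.12, labor force = 145.10 million.
New unemployment rate = 15.12 / 145.10 = 10.42%.
Change = 10.42% − 7.85% = +2.57 percentage points.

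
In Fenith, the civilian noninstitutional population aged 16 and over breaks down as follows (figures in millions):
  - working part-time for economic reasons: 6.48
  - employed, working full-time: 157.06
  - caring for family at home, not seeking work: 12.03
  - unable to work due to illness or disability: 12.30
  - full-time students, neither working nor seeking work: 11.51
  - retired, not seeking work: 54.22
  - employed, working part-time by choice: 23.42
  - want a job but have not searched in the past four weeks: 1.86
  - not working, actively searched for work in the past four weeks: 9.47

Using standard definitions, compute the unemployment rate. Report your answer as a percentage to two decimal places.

Employed = 6.48 + 157.06 + 23.42 = 186.96 million (anyone who worked, including part-time for economic reasons, counts as employed).
Unemployed = 9.47 million.
Labor force = 186.96 + 9.47 = 196.43 million.
Unemployment rate = 9.47 / 196.43 = 4.82%.

Unemployment rate ≈ 4.82%.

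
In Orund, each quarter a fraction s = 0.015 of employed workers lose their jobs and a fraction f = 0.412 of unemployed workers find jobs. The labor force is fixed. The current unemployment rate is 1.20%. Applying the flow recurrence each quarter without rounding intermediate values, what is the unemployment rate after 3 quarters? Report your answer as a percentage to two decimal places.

Unemployment rate after three quarters ≈ 3.08%.

With a fixed labor force, u_{t+1} = u_t + s·(1−u_t) − f·u_t = u_t·(1−s−f) + s.
Here 1−s−f = 0.573 and s = 0.015.
u_1 = 0.012000 × 0.573 + 0.015 = 0.021876.
u_2 = 0.021876 × 0.573 + 0.015 = 0.027535.
u_3 = 0.027535 × 0.573 + 0.015 = 0.030778.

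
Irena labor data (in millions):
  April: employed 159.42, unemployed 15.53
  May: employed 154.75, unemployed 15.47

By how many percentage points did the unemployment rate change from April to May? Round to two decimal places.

The unemployment rate changed by +0.21 percentage points.

April: labor force = 159.42 + 15.53 = 174.95; u = 15.53/174.95 = 8.88%.
May: labor force = 154.75 + 15.47 = 170.22; u = 15.47/170.22 = 9.09%.
Change = 9.09% − 8.88% = +0.21 pp.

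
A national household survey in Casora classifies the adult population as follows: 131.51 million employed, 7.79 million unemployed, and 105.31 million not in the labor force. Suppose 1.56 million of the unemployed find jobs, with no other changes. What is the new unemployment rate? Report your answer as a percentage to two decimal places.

New unemployment rate ≈ 4.47%.

Initially, labor force = 131.51 + 7.79 = 139.30 million, so u = 7.79/139.30 = 5.59%.
After the change, unemployed falls and employed rises by 1.56; labor force unchanged → E = 133.07, U = 6.23, labor force = 139.30 million.
New unemployment rate = 6.23 / 139.30 = 4.47%.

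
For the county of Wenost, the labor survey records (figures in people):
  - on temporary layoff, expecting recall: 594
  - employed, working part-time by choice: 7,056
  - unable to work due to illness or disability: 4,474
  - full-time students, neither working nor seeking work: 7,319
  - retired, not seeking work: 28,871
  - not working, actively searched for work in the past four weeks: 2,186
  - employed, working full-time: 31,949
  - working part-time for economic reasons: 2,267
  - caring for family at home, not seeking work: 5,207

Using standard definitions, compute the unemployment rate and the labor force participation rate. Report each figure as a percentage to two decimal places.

Employed = 7,056 + 31,949 + 2,267 = 41,272 (anyone who worked, including part-time for economic reasons, counts as employed).
Unemployed = 594 + 2,186 = 2,780 (jobless and actively searching, or on temporary layoff).
Labor force = 41,272 + 2,780 = 44,052.
Not in labor force = 4,474 + 7,319 + 28,871 + 5,207 = 45,871 (those not working and not actively searching are outside the labor force).
Civilian working-age population = 44,052 + 45,871 = 89,923.
Unemployment rate = 2,780 / 44,052 = 6.31%.
Labor force participation rate = 44,052 / 89,923 = 48.99%.

Unemployment rate ≈ 6.31%; labor force participation rate ≈ 48.99%.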